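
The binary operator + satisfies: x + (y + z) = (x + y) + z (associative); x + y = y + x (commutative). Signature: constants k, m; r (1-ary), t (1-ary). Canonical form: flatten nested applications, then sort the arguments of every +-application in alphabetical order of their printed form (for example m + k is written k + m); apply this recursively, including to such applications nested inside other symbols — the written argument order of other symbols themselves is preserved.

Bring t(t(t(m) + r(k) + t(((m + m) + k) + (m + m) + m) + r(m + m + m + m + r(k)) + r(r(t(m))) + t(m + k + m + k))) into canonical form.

Descend into:  t(m) + r(k) + t(((m + m) + k) + (m + m) + m) + r(m + m + m + m + r(k)) + r(r(t(m))) + t(m + k + m + k)
Canonicalize subterm:  t(((m + m) + k) + (m + m) + m)  →  t(k + m + m + m + m + m)
Canonicalize subterm:  t(m + k + m + k)  →  t(k + k + m + m)
Sort:  r(k) + r(m + m + m + m + r(k)) + r(r(t(m))) + t(k + k + m + m) + t(k + m + m + m + m + m) + t(m)
Reassemble:  t(t(r(k) + r(m + m + m + m + r(k)) + r(r(t(m))) + t(k + k + m + m) + t(k + m + m + m + m + m) + t(m)))

Answer: t(t(r(k) + r(m + m + m + m + r(k)) + r(r(t(m))) + t(k + k + m + m) + t(k + m + m + m + m + m) + t(m)))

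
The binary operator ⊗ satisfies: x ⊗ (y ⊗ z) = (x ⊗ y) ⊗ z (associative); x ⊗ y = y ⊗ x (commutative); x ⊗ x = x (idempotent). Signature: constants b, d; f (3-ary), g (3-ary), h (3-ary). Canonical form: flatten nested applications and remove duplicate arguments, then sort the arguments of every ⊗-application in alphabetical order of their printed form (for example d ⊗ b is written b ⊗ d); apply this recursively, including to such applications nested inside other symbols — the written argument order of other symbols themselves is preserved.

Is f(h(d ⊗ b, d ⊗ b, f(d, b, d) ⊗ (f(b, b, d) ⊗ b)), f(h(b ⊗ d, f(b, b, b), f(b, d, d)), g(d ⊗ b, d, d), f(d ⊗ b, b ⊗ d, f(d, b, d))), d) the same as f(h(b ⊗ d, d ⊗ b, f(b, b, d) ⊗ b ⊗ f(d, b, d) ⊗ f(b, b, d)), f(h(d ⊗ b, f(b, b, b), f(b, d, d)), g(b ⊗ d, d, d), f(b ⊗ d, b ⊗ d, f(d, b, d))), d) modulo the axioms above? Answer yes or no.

Left:  f(h(d ⊗ b, d ⊗ b, f(d, b, d) ⊗ (f(b, b, d) ⊗ b)), f(h(b ⊗ d, f(b, b, b), f(b, d, d)), g(d ⊗ b, d, d), f(d ⊗ b, b ⊗ d, f(d, b, d))), d)
  Focus inside:  f(d, b, d) ⊗ (f(b, b, d) ⊗ b)
  Un-nest:  f(d, b, d) ⊗ f(b, b, d) ⊗ b
  Sort:  b ⊗ f(b, b, d) ⊗ f(d, b, d)
  Rebuild:  f(h(b ⊗ d, b ⊗ d, b ⊗ f(b, b, d) ⊗ f(d, b, d)), f(h(b ⊗ d, f(b, b, b), f(b, d, d)), g(b ⊗ d, d, d), f(b ⊗ d, b ⊗ d, f(d, b, d))), d)
Right:  f(h(b ⊗ d, d ⊗ b, f(b, b, d) ⊗ b ⊗ f(d, b, d) ⊗ f(b, b, d)), f(h(d ⊗ b, f(b, b, b), f(b, d, d)), g(b ⊗ d, d, d), f(b ⊗ d, b ⊗ d, f(d, b, d))), d)
  Descend into:  f(b, b, d) ⊗ b ⊗ f(d, b, d) ⊗ f(b, b, d)
  Deduplicate:  drop duplicate f(b, b, d)
  Sort arguments:  b ⊗ f(b, b, d) ⊗ f(d, b, d)
  Put back:  f(h(b ⊗ d, b ⊗ d, b ⊗ f(b, b, d) ⊗ f(d, b, d)), f(h(b ⊗ d, f(b, b, b), f(b, d, d)), g(b ⊗ d, d, d), f(b ⊗ d, b ⊗ d, f(d, b, d))), d)

Answer: yes — both canonical forms are f(h(b ⊗ d, b ⊗ d, b ⊗ f(b, b, d) ⊗ f(d, b, d)), f(h(b ⊗ d, f(b, b, b), f(b, d, d)), g(b ⊗ d, d, d), f(b ⊗ d, b ⊗ d, f(d, b, d))), d)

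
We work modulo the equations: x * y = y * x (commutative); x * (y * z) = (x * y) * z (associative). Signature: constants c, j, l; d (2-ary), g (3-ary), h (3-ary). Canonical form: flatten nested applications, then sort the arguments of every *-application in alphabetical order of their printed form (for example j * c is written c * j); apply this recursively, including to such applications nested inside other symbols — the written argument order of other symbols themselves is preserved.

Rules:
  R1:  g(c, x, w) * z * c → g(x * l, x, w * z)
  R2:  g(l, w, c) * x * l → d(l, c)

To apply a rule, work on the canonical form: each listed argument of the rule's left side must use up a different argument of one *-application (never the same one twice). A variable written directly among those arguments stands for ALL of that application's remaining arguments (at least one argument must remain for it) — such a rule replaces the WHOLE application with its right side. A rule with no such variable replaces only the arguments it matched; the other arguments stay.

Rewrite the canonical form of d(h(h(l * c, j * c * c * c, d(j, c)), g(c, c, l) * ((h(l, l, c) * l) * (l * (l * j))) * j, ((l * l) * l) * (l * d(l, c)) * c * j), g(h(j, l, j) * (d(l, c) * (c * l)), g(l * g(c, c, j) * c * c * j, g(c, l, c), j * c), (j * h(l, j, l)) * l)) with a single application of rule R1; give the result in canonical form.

Answer: d(h(h(c * l, c * c * c * j, d(j, c)), g(c, c, l) * h(l, l, c) * j * j * l * l * l, c * d(l, c) * j * l * l * l * l), g(c * d(l, c) * h(j, l, j) * l, g(g(c * l, c, c * j * j * l), g(c, l, c), c * j), h(l, j, l) * j * l))

Derivation:
Canonical form:  d(h(h(c * l, c * c * c * j, d(j, c)), g(c, c, l) * h(l, l, c) * j * j * l * l * l, c * d(l, c) * j * l * l * l * l), g(c * d(l, c) * h(j, l, j) * l, g(c * c * g(c, c, j) * j * l, g(c, l, c), c * j), h(l, j, l) * j * l))
R1 matches:  uses c, g(c, c, j);  w := j, x := c, z := c * j * l
The extension variable absorbs all remaining arguments, so the whole application is rewritten.
New term:  d(h(h(c * l, c * c * c * j, d(j, c)), g(c, c, l) * h(l, l, c) * j * j * l * l * l, c * d(l, c) * j * l * l * l * l), g(c * d(l, c) * h(j, l, j) * l, g(g(c * l, c, c * j * j * l), g(c, l, c), c * j), h(l, j, l) * j * l))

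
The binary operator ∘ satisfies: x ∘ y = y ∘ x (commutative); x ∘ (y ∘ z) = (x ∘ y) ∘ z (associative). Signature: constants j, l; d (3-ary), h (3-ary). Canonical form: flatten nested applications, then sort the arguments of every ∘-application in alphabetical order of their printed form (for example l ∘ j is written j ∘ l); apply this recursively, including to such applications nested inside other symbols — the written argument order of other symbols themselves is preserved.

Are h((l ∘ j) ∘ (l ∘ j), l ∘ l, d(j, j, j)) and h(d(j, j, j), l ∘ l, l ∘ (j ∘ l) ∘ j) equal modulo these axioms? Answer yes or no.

Left:  h((l ∘ j) ∘ (l ∘ j), l ∘ l, d(j, j, j))
  Focus inside:  (l ∘ j) ∘ (l ∘ j)
  Un-nest:  l ∘ j ∘ l ∘ j
  Order the arguments:  j ∘ j ∘ l ∘ l
  Put back:  h(j ∘ j ∘ l ∘ l, l ∘ l, d(j, j, j))
Right:  h(d(j, j, j), l ∘ l, l ∘ (j ∘ l) ∘ j)
  Focus inside:  l ∘ (j ∘ l) ∘ j
  Flatten:  l ∘ j ∘ l ∘ j
  Sort arguments:  j ∘ j ∘ l ∘ l
  Rebuild:  h(d(j, j, j), l ∘ l, j ∘ j ∘ l ∘ l)

Answer: no — h(j ∘ j ∘ l ∘ l, l ∘ l, d(j, j, j)) vs h(d(j, j, j), l ∘ l, j ∘ j ∘ l ∘ l)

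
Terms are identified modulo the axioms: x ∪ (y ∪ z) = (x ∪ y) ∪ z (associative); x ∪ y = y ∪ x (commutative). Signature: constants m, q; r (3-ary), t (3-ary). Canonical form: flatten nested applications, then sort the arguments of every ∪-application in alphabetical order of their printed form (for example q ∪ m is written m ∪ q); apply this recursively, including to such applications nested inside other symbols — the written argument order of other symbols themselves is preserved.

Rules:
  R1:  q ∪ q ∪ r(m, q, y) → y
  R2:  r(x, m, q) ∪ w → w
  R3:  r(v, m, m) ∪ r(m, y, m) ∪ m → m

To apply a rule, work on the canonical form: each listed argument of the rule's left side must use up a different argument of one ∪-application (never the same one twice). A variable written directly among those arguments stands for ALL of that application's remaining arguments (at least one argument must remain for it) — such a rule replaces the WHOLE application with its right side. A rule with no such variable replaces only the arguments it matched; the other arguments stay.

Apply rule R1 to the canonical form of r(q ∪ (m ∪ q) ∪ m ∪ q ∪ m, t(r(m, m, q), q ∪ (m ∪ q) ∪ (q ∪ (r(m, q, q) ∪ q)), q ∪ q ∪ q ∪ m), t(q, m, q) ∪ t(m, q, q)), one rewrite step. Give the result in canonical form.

Answer: r(m ∪ m ∪ m ∪ q ∪ q ∪ q, t(r(m, m, q), m ∪ q ∪ q ∪ q, m ∪ q ∪ q ∪ q), t(m, q, q) ∪ t(q, m, q))

Derivation:
Canonical form:  r(m ∪ m ∪ m ∪ q ∪ q ∪ q, t(r(m, m, q), m ∪ q ∪ q ∪ q ∪ q ∪ r(m, q, q), m ∪ q ∪ q ∪ q), t(m, q, q) ∪ t(q, m, q))
Match R1:  consume q, q, r(m, q, q);  y := q
Result:  r(m ∪ m ∪ m ∪ q ∪ q ∪ q, t(r(m, m, q), m ∪ q ∪ q ∪ q, m ∪ q ∪ q ∪ q), t(m, q, q) ∪ t(q, m, q))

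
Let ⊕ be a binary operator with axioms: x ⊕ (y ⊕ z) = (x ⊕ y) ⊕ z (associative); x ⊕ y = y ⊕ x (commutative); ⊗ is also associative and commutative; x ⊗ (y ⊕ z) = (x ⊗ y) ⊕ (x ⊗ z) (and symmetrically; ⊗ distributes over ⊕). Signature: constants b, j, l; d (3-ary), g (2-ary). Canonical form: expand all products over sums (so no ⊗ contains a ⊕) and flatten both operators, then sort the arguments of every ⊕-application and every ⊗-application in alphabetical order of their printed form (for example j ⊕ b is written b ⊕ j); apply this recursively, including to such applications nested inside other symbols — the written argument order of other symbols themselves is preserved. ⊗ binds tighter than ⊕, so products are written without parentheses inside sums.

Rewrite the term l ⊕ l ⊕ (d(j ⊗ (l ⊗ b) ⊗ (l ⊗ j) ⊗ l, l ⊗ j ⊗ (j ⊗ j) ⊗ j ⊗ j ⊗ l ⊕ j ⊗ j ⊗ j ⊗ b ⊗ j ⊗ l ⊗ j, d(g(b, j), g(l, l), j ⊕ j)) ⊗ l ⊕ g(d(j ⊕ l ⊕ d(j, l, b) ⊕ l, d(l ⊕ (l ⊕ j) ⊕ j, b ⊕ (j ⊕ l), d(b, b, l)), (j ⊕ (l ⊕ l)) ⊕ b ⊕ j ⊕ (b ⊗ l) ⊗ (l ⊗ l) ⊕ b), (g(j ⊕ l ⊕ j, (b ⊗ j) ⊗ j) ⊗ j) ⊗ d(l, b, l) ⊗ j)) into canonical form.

Merge nested applications:  l ⊕ l ⊕ d(b ⊗ j ⊗ j ⊗ l ⊗ l ⊗ l, b ⊗ j ⊗ j ⊗ j ⊗ j ⊗ j ⊗ l ⊕ j ⊗ j ⊗ j ⊗ j ⊗ j ⊗ l ⊗ l, d(g(b, j), g(l, l), j ⊕ j)) ⊗ l ⊕ g(d(d(j, l, b) ⊕ j ⊕ l ⊕ l, d(j ⊕ j ⊕ l ⊕ l, b ⊕ j ⊕ l, d(b, b, l)), b ⊕ b ⊕ b ⊗ l ⊗ l ⊗ l ⊕ j ⊕ j ⊕ l ⊕ l), d(l, b, l) ⊗ g(j ⊕ j ⊕ l, b ⊗ j ⊗ j) ⊗ j ⊗ j)
Order the arguments:  d(b ⊗ j ⊗ j ⊗ l ⊗ l ⊗ l, b ⊗ j ⊗ j ⊗ j ⊗ j ⊗ j ⊗ l ⊕ j ⊗ j ⊗ j ⊗ j ⊗ j ⊗ l ⊗ l, d(g(b, j), g(l, l), j ⊕ j)) ⊗ l ⊕ g(d(d(j, l, b) ⊕ j ⊕ l ⊕ l, d(j ⊕ j ⊕ l ⊕ l, b ⊕ j ⊕ l, d(b, b, l)), b ⊕ b ⊕ b ⊗ l ⊗ l ⊗ l ⊕ j ⊕ j ⊕ l ⊕ l), d(l, b, l) ⊗ g(j ⊕ j ⊕ l, b ⊗ j ⊗ j) ⊗ j ⊗ j) ⊕ l ⊕ l

Answer: d(b ⊗ j ⊗ j ⊗ l ⊗ l ⊗ l, b ⊗ j ⊗ j ⊗ j ⊗ j ⊗ j ⊗ l ⊕ j ⊗ j ⊗ j ⊗ j ⊗ j ⊗ l ⊗ l, d(g(b, j), g(l, l), j ⊕ j)) ⊗ l ⊕ g(d(d(j, l, b) ⊕ j ⊕ l ⊕ l, d(j ⊕ j ⊕ l ⊕ l, b ⊕ j ⊕ l, d(b, b, l)), b ⊕ b ⊕ b ⊗ l ⊗ l ⊗ l ⊕ j ⊕ j ⊕ l ⊕ l), d(l, b, l) ⊗ g(j ⊕ j ⊕ l, b ⊗ j ⊗ j) ⊗ j ⊗ j) ⊕ l ⊕ l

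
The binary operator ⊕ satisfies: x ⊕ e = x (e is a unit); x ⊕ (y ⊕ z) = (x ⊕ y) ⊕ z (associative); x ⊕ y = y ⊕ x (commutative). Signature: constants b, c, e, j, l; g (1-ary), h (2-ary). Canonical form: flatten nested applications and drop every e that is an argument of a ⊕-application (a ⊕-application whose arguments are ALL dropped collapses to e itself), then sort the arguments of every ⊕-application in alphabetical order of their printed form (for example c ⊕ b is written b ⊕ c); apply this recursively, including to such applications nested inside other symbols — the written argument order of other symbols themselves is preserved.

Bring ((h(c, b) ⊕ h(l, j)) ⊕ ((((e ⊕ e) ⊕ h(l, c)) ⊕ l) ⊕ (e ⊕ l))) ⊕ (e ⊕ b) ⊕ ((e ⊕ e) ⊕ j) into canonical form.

Un-nest:  h(c, b) ⊕ h(l, j) ⊕ e ⊕ e ⊕ h(l, c) ⊕ l ⊕ e ⊕ l ⊕ e ⊕ b ⊕ e ⊕ e ⊕ j
Unit:  drop e (×6)
Order the arguments:  b ⊕ h(c, b) ⊕ h(l, c) ⊕ h(l, j) ⊕ j ⊕ l ⊕ l

Answer: b ⊕ h(c, b) ⊕ h(l, c) ⊕ h(l, j) ⊕ j ⊕ l ⊕ l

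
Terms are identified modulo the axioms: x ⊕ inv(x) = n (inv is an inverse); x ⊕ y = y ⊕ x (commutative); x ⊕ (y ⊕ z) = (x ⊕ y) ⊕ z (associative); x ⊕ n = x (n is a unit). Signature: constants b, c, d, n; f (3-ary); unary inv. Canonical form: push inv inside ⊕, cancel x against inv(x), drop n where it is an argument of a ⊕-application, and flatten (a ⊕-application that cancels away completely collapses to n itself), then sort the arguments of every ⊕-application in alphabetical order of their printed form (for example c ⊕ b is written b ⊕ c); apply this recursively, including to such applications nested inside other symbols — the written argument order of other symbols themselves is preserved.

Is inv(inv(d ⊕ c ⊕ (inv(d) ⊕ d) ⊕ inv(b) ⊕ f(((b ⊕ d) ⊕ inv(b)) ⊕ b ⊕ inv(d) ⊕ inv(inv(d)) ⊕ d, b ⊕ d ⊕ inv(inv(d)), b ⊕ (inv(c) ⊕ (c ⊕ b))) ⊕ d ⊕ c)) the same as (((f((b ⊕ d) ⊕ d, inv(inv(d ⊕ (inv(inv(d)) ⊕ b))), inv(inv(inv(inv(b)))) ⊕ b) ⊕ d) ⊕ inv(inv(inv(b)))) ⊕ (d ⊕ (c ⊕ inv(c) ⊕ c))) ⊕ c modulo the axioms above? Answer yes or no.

Answer: yes — both canonical forms are c ⊕ c ⊕ d ⊕ d ⊕ f(b ⊕ d ⊕ d, b ⊕ d ⊕ d, b ⊕ b) ⊕ inv(b)

Derivation:
Left:  inv(inv(d ⊕ c ⊕ (inv(d) ⊕ d) ⊕ inv(b) ⊕ f(((b ⊕ d) ⊕ inv(b)) ⊕ b ⊕ inv(d) ⊕ inv(inv(d)) ⊕ d, b ⊕ d ⊕ inv(inv(d)), b ⊕ (inv(c) ⊕ (c ⊕ b))) ⊕ d ⊕ c))
  Push inv inside:  distribute inv over ⊕ and collapse double inv
  Collect terms:  d ⊕ d ⊕ c ⊕ c ⊕ inv(b) ⊕ f(b ⊕ d ⊕ d, b ⊕ d ⊕ d, b ⊕ b)
  Sort:  c ⊕ c ⊕ d ⊕ d ⊕ f(b ⊕ d ⊕ d, b ⊕ d ⊕ d, b ⊕ b) ⊕ inv(b)
Right:  (((f((b ⊕ d) ⊕ d, inv(inv(d ⊕ (inv(inv(d)) ⊕ b))), inv(inv(inv(inv(b)))) ⊕ b) ⊕ d) ⊕ inv(inv(inv(b)))) ⊕ (d ⊕ (c ⊕ inv(c) ⊕ c))) ⊕ c
  Push inv inside:  distribute inv over ⊕ and collapse double inv
  Collect terms:  f(b ⊕ d ⊕ d, b ⊕ d ⊕ d, b ⊕ b) ⊕ d ⊕ d ⊕ inv(b) ⊕ c ⊕ c
  Sort arguments:  c ⊕ c ⊕ d ⊕ d ⊕ f(b ⊕ d ⊕ d, b ⊕ d ⊕ d, b ⊕ b) ⊕ inv(b)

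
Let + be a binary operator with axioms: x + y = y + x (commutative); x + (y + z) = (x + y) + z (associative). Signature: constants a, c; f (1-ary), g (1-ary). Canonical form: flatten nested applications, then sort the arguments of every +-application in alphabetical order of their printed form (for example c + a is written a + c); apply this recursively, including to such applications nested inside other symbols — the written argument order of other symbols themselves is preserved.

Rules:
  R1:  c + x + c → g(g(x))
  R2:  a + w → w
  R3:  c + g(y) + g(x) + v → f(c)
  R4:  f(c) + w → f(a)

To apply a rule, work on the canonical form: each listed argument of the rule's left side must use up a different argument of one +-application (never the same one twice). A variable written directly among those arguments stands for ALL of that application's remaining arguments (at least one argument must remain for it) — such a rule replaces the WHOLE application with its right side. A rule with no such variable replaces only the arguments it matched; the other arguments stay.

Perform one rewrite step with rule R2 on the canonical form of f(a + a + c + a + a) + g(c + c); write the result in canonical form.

Canonical form:  f(a + a + a + a + c) + g(c + c)
R2 matches:  uses a;  w := a + a + a + c
Every leftover argument binds to the variable; the entire application is replaced.
New term:  f(a + a + a + c) + g(c + c)

Answer: f(a + a + a + c) + g(c + c)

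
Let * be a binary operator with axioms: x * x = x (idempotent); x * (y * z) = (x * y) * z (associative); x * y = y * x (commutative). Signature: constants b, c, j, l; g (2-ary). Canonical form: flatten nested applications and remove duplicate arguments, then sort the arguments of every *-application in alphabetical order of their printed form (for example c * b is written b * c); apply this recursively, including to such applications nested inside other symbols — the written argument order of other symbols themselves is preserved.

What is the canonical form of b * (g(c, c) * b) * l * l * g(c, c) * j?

Merge nested applications:  b * g(c, c) * b * l * l * g(c, c) * j
Idempotence:  drop duplicate b, l, g(c, c)
Sort arguments:  b * g(c, c) * j * l

Answer: b * g(c, c) * j * l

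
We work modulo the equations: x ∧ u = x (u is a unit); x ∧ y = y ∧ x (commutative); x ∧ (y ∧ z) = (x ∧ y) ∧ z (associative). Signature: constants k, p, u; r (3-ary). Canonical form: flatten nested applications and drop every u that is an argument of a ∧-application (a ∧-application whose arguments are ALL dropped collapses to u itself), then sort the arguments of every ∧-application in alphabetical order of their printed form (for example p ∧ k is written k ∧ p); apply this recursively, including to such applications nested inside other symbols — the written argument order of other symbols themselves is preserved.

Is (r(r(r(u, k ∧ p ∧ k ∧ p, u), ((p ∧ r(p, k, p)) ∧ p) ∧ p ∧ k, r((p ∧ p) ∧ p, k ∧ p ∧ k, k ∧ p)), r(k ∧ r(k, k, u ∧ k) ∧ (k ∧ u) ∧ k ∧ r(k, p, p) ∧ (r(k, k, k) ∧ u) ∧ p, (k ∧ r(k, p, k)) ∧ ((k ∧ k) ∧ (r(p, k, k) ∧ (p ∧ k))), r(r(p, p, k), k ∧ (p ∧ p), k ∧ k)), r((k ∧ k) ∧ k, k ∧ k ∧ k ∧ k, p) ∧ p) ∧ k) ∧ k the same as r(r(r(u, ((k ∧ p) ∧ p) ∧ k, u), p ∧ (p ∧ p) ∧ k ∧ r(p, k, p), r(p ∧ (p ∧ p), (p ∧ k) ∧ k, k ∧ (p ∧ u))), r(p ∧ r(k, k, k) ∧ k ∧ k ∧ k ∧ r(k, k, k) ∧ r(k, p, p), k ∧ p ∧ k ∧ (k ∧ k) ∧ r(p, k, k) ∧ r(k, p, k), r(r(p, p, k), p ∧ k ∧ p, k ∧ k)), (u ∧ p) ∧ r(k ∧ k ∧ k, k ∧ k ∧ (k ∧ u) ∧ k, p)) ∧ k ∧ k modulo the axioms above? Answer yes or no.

Answer: yes — both canonical forms are k ∧ k ∧ r(r(r(u, k ∧ k ∧ p ∧ p, u), k ∧ p ∧ p ∧ p ∧ r(p, k, p), r(p ∧ p ∧ p, k ∧ k ∧ p, k ∧ p)), r(k ∧ k ∧ k ∧ p ∧ r(k, k, k) ∧ r(k, k, k) ∧ r(k, p, p), k ∧ k ∧ k ∧ k ∧ p ∧ r(k, p, k) ∧ r(p, k, k), r(r(p, p, k), k ∧ p ∧ p, k ∧ k)), p ∧ r(k ∧ k ∧ k, k ∧ k ∧ k ∧ k, p))

Derivation:
Left:  (r(r(r(u, k ∧ p ∧ k ∧ p, u), ((p ∧ r(p, k, p)) ∧ p) ∧ p ∧ k, r((p ∧ p) ∧ p, k ∧ p ∧ k, k ∧ p)), r(k ∧ r(k, k, u ∧ k) ∧ (k ∧ u) ∧ k ∧ r(k, p, p) ∧ (r(k, k, k) ∧ u) ∧ p, (k ∧ r(k, p, k)) ∧ ((k ∧ k) ∧ (r(p, k, k) ∧ (p ∧ k))), r(r(p, p, k), k ∧ (p ∧ p), k ∧ k)), r((k ∧ k) ∧ k, k ∧ k ∧ k ∧ k, p) ∧ p) ∧ k) ∧ k
  Flatten:  r(r(r(u, k ∧ p ∧ k ∧ p, u), ((p ∧ r(p, k, p)) ∧ p) ∧ p ∧ k, r((p ∧ p) ∧ p, k ∧ p ∧ k, k ∧ p)), r(k ∧ r(k, k, u ∧ k) ∧ (k ∧ u) ∧ k ∧ r(k, p, p) ∧ (r(k, k, k) ∧ u) ∧ p, (k ∧ r(k, p, k)) ∧ ((k ∧ k) ∧ (r(p, k, k) ∧ (p ∧ k))), r(r(p, p, k), k ∧ (p ∧ p), k ∧ k)), r((k ∧ k) ∧ k, k ∧ k ∧ k ∧ k, p) ∧ p) ∧ k ∧ k
  Inside:  r(r(r(u, k ∧ p ∧ k ∧ p, u), ((p ∧ r(p, k, p)) ∧ p) ∧ p ∧ k, r((p ∧ p) ∧ p, k ∧ p ∧ k, k ∧ p)), r(k ∧ r(k, k, u ∧ k) ∧ (k ∧ u) ∧ k ∧ r(k, p, p) ∧ (r(k, k, k) ∧ u) ∧ p, (k ∧ r(k, p, k)) ∧ ((k ∧ k) ∧ (r(p, k, k) ∧ (p ∧ k))), r(r(p, p, k), k ∧ (p ∧ p), k ∧ k)), r((k ∧ k) ∧ k, k ∧ k ∧ k ∧ k, p) ∧ p)  →  r(r(r(u, k ∧ k ∧ p ∧ p, u), k ∧ p ∧ p ∧ p ∧ r(p, k, p), r(p ∧ p ∧ p, k ∧ k ∧ p, k ∧ p)), r(k ∧ k ∧ k ∧ p ∧ r(k, k, k) ∧ r(k, k, k) ∧ r(k, p, p), k ∧ k ∧ k ∧ k ∧ p ∧ r(k, p, k) ∧ r(p, k, k), r(r(p, p, k), k ∧ p ∧ p, k ∧ k)), p ∧ r(k ∧ k ∧ k, k ∧ k ∧ k ∧ k, p))
  Sort arguments:  k ∧ k ∧ r(r(r(u, k ∧ k ∧ p ∧ p, u), k ∧ p ∧ p ∧ p ∧ r(p, k, p), r(p ∧ p ∧ p, k ∧ k ∧ p, k ∧ p)), r(k ∧ k ∧ k ∧ p ∧ r(k, k, k) ∧ r(k, k, k) ∧ r(k, p, p), k ∧ k ∧ k ∧ k ∧ p ∧ r(k, p, k) ∧ r(p, k, k), r(r(p, p, k), k ∧ p ∧ p, k ∧ k)), p ∧ r(k ∧ k ∧ k, k ∧ k ∧ k ∧ k, p))
Right:  r(r(r(u, ((k ∧ p) ∧ p) ∧ k, u), p ∧ (p ∧ p) ∧ k ∧ r(p, k, p), r(p ∧ (p ∧ p), (p ∧ k) ∧ k, k ∧ (p ∧ u))), r(p ∧ r(k, k, k) ∧ k ∧ k ∧ k ∧ r(k, k, k) ∧ r(k, p, p), k ∧ p ∧ k ∧ (k ∧ k) ∧ r(p, k, k) ∧ r(k, p, k), r(r(p, p, k), p ∧ k ∧ p, k ∧ k)), (u ∧ p) ∧ r(k ∧ k ∧ k, k ∧ k ∧ (k ∧ u) ∧ k, p)) ∧ k ∧ k
  Inside:  r(r(r(u, ((k ∧ p) ∧ p) ∧ k, u), p ∧ (p ∧ p) ∧ k ∧ r(p, k, p), r(p ∧ (p ∧ p), (p ∧ k) ∧ k, k ∧ (p ∧ u))), r(p ∧ r(k, k, k) ∧ k ∧ k ∧ k ∧ r(k, k, k) ∧ r(k, p, p), k ∧ p ∧ k ∧ (k ∧ k) ∧ r(p, k, k) ∧ r(k, p, k), r(r(p, p, k), p ∧ k ∧ p, k ∧ k)), (u ∧ p) ∧ r(k ∧ k ∧ k, k ∧ k ∧ (k ∧ u) ∧ k, p))  →  r(r(r(u, k ∧ k ∧ p ∧ p, u), k ∧ p ∧ p ∧ p ∧ r(p, k, p), r(p ∧ p ∧ p, k ∧ k ∧ p, k ∧ p)), r(k ∧ k ∧ k ∧ p ∧ r(k, k, k) ∧ r(k, k, k) ∧ r(k, p, p), k ∧ k ∧ k ∧ k ∧ p ∧ r(k, p, k) ∧ r(p, k, k), r(r(p, p, k), k ∧ p ∧ p, k ∧ k)), p ∧ r(k ∧ k ∧ k, k ∧ k ∧ k ∧ k, p))
  Sort:  k ∧ k ∧ r(r(r(u, k ∧ k ∧ p ∧ p, u), k ∧ p ∧ p ∧ p ∧ r(p, k, p), r(p ∧ p ∧ p, k ∧ k ∧ p, k ∧ p)), r(k ∧ k ∧ k ∧ p ∧ r(k, k, k) ∧ r(k, k, k) ∧ r(k, p, p), k ∧ k ∧ k ∧ k ∧ p ∧ r(k, p, k) ∧ r(p, k, k), r(r(p, p, k), k ∧ p ∧ p, k ∧ k)), p ∧ r(k ∧ k ∧ k, k ∧ k ∧ k ∧ k, p))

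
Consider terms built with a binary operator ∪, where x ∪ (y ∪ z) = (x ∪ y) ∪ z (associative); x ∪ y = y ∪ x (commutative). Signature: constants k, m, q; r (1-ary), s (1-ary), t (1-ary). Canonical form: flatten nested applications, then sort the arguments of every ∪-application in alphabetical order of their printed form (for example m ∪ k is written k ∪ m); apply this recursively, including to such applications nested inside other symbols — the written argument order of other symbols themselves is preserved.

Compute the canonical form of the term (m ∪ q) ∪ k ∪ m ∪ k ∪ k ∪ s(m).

Answer: k ∪ k ∪ k ∪ m ∪ m ∪ q ∪ s(m)

Derivation:
Un-nest:  m ∪ q ∪ k ∪ m ∪ k ∪ k ∪ s(m)
Sort arguments:  k ∪ k ∪ k ∪ m ∪ m ∪ q ∪ s(m)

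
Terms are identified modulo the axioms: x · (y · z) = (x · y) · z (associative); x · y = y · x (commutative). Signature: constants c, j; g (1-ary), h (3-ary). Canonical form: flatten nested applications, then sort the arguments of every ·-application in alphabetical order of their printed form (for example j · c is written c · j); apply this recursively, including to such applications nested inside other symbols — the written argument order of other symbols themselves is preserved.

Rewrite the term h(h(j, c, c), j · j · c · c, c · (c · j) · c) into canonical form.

Work inside:  c · (c · j) · c
Merge nested applications:  c · c · j · c
Sort:  c · c · c · j
Rebuild:  h(h(j, c, c), c · c · j · j, c · c · c · j)

Answer: h(h(j, c, c), c · c · j · j, c · c · c · j)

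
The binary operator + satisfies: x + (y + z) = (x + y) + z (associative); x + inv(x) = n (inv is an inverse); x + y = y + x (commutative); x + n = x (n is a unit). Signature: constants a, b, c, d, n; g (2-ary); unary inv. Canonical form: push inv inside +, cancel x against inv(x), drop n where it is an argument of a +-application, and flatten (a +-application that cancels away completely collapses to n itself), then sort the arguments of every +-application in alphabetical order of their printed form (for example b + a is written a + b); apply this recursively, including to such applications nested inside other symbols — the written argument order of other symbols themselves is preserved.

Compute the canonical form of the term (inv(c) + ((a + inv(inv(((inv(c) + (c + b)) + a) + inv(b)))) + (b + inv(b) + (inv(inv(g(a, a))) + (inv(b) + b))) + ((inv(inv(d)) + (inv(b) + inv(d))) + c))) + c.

Push inv inside:  distribute inv over + and collapse double inv
Inverses cancel:  d cancels
Collect terms:  c + a + a + inv(b) + g(a, a)
Sort arguments:  a + a + c + g(a, a) + inv(b)

Answer: a + a + c + g(a, a) + inv(b)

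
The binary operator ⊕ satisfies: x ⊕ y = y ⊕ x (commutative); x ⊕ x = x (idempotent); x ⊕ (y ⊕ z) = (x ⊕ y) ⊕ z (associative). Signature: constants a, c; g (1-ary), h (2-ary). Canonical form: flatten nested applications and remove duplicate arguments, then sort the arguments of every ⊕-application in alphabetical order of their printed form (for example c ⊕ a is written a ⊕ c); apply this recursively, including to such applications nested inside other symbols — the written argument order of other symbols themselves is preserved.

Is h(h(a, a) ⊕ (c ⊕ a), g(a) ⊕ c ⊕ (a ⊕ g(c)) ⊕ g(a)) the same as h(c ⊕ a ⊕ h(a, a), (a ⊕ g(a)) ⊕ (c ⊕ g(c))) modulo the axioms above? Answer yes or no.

Answer: yes — both canonical forms are h(a ⊕ c ⊕ h(a, a), a ⊕ c ⊕ g(a) ⊕ g(c))

Derivation:
Left:  h(h(a, a) ⊕ (c ⊕ a), g(a) ⊕ c ⊕ (a ⊕ g(c)) ⊕ g(a))
  Descend into:  g(a) ⊕ c ⊕ (a ⊕ g(c)) ⊕ g(a)
  Flatten:  g(a) ⊕ c ⊕ a ⊕ g(c) ⊕ g(a)
  Drop duplicates:  drop duplicate g(a)
  Order the arguments:  a ⊕ c ⊕ g(a) ⊕ g(c)
  Put back:  h(a ⊕ c ⊕ h(a, a), a ⊕ c ⊕ g(a) ⊕ g(c))
Right:  h(c ⊕ a ⊕ h(a, a), (a ⊕ g(a)) ⊕ (c ⊕ g(c)))
  Focus inside:  (a ⊕ g(a)) ⊕ (c ⊕ g(c))
  Merge nested applications:  a ⊕ g(a) ⊕ c ⊕ g(c)
  Sort:  a ⊕ c ⊕ g(a) ⊕ g(c)
  Put back:  h(a ⊕ c ⊕ h(a, a), a ⊕ c ⊕ g(a) ⊕ g(c))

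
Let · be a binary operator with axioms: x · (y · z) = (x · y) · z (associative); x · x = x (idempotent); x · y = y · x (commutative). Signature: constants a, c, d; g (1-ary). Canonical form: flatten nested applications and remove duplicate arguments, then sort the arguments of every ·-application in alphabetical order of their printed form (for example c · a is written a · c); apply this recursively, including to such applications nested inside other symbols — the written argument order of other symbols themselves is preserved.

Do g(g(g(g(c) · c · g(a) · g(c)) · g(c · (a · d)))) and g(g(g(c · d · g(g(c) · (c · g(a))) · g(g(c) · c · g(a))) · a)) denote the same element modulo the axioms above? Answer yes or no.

Answer: no — g(g(g(a · c · d) · g(c · g(a) · g(c)))) vs g(g(a · g(c · d · g(c · g(a) · g(c)))))

Derivation:
Left:  g(g(g(g(c) · c · g(a) · g(c)) · g(c · (a · d))))
  Work inside:  g(g(c) · c · g(a) · g(c)) · g(c · (a · d))
  Canonicalize subterm:  g(g(c) · c · g(a) · g(c))  →  g(c · g(a) · g(c))
  Canonicalize subterm:  g(c · (a · d))  →  g(a · c · d)
  Order the arguments:  g(a · c · d) · g(c · g(a) · g(c))
  Reassemble:  g(g(g(a · c · d) · g(c · g(a) · g(c))))
Right:  g(g(g(c · d · g(g(c) · (c · g(a))) · g(g(c) · c · g(a))) · a))
  Work inside:  g(c · d · g(g(c) · (c · g(a))) · g(g(c) · c · g(a))) · a
  Simplify inside:  g(c · d · g(g(c) · (c · g(a))) · g(g(c) · c · g(a)))  →  g(c · d · g(c · g(a) · g(c)))
  Order the arguments:  a · g(c · d · g(c · g(a) · g(c)))
  Reassemble:  g(g(a · g(c · d · g(c · g(a) · g(c)))))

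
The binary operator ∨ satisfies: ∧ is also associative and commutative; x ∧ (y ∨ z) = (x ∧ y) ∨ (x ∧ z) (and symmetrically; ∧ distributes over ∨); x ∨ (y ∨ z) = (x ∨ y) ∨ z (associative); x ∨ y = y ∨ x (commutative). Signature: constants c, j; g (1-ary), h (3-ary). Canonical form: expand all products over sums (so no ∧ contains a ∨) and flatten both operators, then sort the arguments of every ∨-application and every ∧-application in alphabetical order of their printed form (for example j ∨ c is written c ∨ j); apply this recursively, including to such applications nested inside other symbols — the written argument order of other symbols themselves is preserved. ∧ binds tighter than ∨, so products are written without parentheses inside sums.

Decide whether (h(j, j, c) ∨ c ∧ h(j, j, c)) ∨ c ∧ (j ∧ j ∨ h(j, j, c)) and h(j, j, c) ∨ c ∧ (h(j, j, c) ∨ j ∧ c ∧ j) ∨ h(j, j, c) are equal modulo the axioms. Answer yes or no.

Left:  (h(j, j, c) ∨ c ∧ h(j, j, c)) ∨ c ∧ (j ∧ j ∨ h(j, j, c))
  Expand:  h(j, j, c) ∨ c ∧ h(j, j, c) ∨ c ∧ j ∧ j ∨ c ∧ h(j, j, c)
  Order the arguments:  c ∧ h(j, j, c) ∨ c ∧ h(j, j, c) ∨ c ∧ j ∧ j ∨ h(j, j, c)
Right:  h(j, j, c) ∨ c ∧ (h(j, j, c) ∨ j ∧ c ∧ j) ∨ h(j, j, c)
  Distribute:  h(j, j, c) ∨ c ∧ h(j, j, c) ∨ c ∧ c ∧ j ∧ j ∨ h(j, j, c)
  Sort arguments:  c ∧ c ∧ j ∧ j ∨ c ∧ h(j, j, c) ∨ h(j, j, c) ∨ h(j, j, c)

Answer: no — c ∧ h(j, j, c) ∨ c ∧ h(j, j, c) ∨ c ∧ j ∧ j ∨ h(j, j, c) vs c ∧ c ∧ j ∧ j ∨ c ∧ h(j, j, c) ∨ h(j, j, c) ∨ h(j, j, c)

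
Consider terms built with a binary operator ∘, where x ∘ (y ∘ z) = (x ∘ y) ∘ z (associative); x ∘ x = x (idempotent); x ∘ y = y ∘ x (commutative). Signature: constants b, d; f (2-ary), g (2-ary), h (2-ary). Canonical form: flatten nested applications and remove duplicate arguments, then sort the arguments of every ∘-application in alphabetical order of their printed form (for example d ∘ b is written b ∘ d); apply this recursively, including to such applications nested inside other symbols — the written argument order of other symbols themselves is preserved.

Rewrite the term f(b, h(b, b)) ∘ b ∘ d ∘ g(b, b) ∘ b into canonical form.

Answer: b ∘ d ∘ f(b, h(b, b)) ∘ g(b, b)

Derivation:
Idempotence:  drop duplicate b
Order the arguments:  b ∘ d ∘ f(b, h(b, b)) ∘ g(b, b)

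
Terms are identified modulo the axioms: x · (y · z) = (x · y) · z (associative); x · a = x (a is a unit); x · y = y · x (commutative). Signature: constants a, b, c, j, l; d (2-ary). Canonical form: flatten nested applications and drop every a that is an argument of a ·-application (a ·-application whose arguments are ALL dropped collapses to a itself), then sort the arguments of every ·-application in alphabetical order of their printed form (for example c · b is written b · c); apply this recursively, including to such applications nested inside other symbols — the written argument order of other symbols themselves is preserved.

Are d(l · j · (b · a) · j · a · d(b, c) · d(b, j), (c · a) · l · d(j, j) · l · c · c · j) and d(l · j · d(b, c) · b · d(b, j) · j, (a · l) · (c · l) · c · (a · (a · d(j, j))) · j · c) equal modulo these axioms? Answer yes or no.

Answer: yes — both canonical forms are d(b · d(b, c) · d(b, j) · j · j · l, c · c · c · d(j, j) · j · l · l)

Derivation:
Left:  d(l · j · (b · a) · j · a · d(b, c) · d(b, j), (c · a) · l · d(j, j) · l · c · c · j)
  Descend into:  l · j · (b · a) · j · a · d(b, c) · d(b, j)
  Merge nested applications:  l · j · b · a · j · a · d(b, c) · d(b, j)
  Unit:  drop a (×2)
  Sort arguments:  b · d(b, c) · d(b, j) · j · j · l
  Reassemble:  d(b · d(b, c) · d(b, j) · j · j · l, c · c · c · d(j, j) · j · l · l)
Right:  d(l · j · d(b, c) · b · d(b, j) · j, (a · l) · (c · l) · c · (a · (a · d(j, j))) · j · c)
  Work inside:  (a · l) · (c · l) · c · (a · (a · d(j, j))) · j · c
  Merge nested applications:  a · l · c · l · c · a · a · d(j, j) · j · c
  Units out:  drop a (×3)
  Order the arguments:  c · c · c · d(j, j) · j · l · l
  Rebuild:  d(b · d(b, c) · d(b, j) · j · j · l, c · c · c · d(j, j) · j · l · l)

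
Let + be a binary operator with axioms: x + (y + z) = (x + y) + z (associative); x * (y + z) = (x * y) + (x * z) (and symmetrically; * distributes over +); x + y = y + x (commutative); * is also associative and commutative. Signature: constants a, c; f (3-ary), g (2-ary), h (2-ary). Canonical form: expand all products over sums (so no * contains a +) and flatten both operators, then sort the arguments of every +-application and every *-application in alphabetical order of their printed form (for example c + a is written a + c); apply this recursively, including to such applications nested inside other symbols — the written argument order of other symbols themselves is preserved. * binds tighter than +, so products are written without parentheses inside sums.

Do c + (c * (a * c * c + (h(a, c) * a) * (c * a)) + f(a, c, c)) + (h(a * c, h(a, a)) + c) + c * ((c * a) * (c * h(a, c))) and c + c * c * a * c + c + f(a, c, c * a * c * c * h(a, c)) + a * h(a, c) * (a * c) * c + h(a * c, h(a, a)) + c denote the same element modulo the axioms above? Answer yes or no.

Left:  c + (c * (a * c * c + (h(a, c) * a) * (c * a)) + f(a, c, c)) + (h(a * c, h(a, a)) + c) + c * ((c * a) * (c * h(a, c)))
  Distribute:  c + a * c * c * c + a * a * c * c * h(a, c) + f(a, c, c) + h(a * c, h(a, a)) + c + a * c * c * c * h(a, c)
  Sort arguments:  a * a * c * c * h(a, c) + a * c * c * c + a * c * c * c * h(a, c) + c + c + f(a, c, c) + h(a * c, h(a, a))
Right:  c + c * c * a * c + c + f(a, c, c * a * c * c * h(a, c)) + a * h(a, c) * (a * c) * c + h(a * c, h(a, a)) + c
  Un-nest:  c + a * c * c * c + c + f(a, c, a * c * c * c * h(a, c)) + a * a * c * c * h(a, c) + h(a * c, h(a, a)) + c
  Order the arguments:  a * a * c * c * h(a, c) + a * c * c * c + c + c + c + f(a, c, a * c * c * c * h(a, c)) + h(a * c, h(a, a))

Answer: no — a * a * c * c * h(a, c) + a * c * c * c + a * c * c * c * h(a, c) + c + c + f(a, c, c) + h(a * c, h(a, a)) vs a * a * c * c * h(a, c) + a * c * c * c + c + c + c + f(a, c, a * c * c * c * h(a, c)) + h(a * c, h(a, a))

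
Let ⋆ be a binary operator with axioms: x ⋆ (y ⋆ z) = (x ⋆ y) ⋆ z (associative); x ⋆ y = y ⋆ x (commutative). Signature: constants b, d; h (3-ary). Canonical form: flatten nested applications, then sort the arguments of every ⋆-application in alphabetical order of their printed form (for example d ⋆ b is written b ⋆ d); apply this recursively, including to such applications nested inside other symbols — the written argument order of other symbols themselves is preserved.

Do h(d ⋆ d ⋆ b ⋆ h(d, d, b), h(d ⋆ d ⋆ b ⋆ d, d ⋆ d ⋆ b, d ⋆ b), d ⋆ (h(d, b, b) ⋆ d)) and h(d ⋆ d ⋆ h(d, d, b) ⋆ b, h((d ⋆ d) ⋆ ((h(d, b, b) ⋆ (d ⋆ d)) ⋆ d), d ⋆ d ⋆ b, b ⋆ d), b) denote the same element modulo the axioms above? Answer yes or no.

Left:  h(d ⋆ d ⋆ b ⋆ h(d, d, b), h(d ⋆ d ⋆ b ⋆ d, d ⋆ d ⋆ b, d ⋆ b), d ⋆ (h(d, b, b) ⋆ d))
  Work inside:  d ⋆ (h(d, b, b) ⋆ d)
  Flatten:  d ⋆ h(d, b, b) ⋆ d
  Sort:  d ⋆ d ⋆ h(d, b, b)
  Put back:  h(b ⋆ d ⋆ d ⋆ h(d, d, b), h(b ⋆ d ⋆ d ⋆ d, b ⋆ d ⋆ d, b ⋆ d), d ⋆ d ⋆ h(d, b, b))
Right:  h(d ⋆ d ⋆ h(d, d, b) ⋆ b, h((d ⋆ d) ⋆ ((h(d, b, b) ⋆ (d ⋆ d)) ⋆ d), d ⋆ d ⋆ b, b ⋆ d), b)
  Work inside:  (d ⋆ d) ⋆ ((h(d, b, b) ⋆ (d ⋆ d)) ⋆ d)
  Merge nested applications:  d ⋆ d ⋆ h(d, b, b) ⋆ d ⋆ d ⋆ d
  Sort:  d ⋆ d ⋆ d ⋆ d ⋆ d ⋆ h(d, b, b)
  Rebuild:  h(b ⋆ d ⋆ d ⋆ h(d, d, b), h(d ⋆ d ⋆ d ⋆ d ⋆ d ⋆ h(d, b, b), b ⋆ d ⋆ d, b ⋆ d), b)

Answer: no — h(b ⋆ d ⋆ d ⋆ h(d, d, b), h(b ⋆ d ⋆ d ⋆ d, b ⋆ d ⋆ d, b ⋆ d), d ⋆ d ⋆ h(d, b, b)) vs h(b ⋆ d ⋆ d ⋆ h(d, d, b), h(d ⋆ d ⋆ d ⋆ d ⋆ d ⋆ h(d, b, b), b ⋆ d ⋆ d, b ⋆ d), b)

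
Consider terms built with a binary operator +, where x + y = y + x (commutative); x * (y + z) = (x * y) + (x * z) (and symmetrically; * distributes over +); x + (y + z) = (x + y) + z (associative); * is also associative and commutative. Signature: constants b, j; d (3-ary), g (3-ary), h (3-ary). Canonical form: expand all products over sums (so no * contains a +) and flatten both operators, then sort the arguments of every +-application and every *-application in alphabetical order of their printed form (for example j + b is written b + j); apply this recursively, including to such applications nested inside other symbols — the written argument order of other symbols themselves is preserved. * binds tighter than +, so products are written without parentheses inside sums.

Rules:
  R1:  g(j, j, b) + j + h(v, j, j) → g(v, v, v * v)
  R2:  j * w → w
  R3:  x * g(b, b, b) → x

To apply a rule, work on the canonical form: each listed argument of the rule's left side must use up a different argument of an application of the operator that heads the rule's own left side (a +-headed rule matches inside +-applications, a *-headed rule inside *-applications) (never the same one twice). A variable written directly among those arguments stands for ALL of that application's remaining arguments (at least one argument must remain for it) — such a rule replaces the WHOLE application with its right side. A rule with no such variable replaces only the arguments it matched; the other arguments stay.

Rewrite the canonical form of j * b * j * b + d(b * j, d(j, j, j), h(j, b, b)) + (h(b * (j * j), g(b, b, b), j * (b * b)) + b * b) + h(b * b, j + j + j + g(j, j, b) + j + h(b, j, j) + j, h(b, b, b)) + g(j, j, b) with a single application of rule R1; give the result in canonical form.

Answer: b * b + b * b * j * j + d(b * j, d(j, j, j), h(j, b, b)) + g(j, j, b) + h(b * b, g(b, b, b * b) + j + j + j + j, h(b, b, b)) + h(b * j * j, g(b, b, b), b * b * j)

Derivation:
Canonical form:  b * b + b * b * j * j + d(b * j, d(j, j, j), h(j, b, b)) + g(j, j, b) + h(b * b, g(j, j, b) + h(b, j, j) + j + j + j + j + j, h(b, b, b)) + h(b * j * j, g(b, b, b), b * b * j)
R1 matches:  uses g(j, j, b), h(b, j, j), j;  v := b
Result:  b * b + b * b * j * j + d(b * j, d(j, j, j), h(j, b, b)) + g(j, j, b) + h(b * b, g(b, b, b * b) + j + j + j + j, h(b, b, b)) + h(b * j * j, g(b, b, b), b * b * j)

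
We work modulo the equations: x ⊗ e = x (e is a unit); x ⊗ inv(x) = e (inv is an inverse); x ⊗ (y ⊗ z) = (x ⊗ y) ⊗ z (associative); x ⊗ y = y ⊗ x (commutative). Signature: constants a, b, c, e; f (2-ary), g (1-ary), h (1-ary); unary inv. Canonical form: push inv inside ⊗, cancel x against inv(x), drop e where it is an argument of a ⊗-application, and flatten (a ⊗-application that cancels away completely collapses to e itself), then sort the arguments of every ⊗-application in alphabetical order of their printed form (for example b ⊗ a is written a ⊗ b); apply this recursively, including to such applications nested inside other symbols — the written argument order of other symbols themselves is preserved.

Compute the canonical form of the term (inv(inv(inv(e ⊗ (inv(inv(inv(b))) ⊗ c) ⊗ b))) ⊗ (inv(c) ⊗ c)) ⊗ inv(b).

Push inv inside:  distribute inv over ⊗ and collapse double inv
Combine occurrences:  inv(b) ⊗ inv(c)

Answer: inv(b) ⊗ inv(c)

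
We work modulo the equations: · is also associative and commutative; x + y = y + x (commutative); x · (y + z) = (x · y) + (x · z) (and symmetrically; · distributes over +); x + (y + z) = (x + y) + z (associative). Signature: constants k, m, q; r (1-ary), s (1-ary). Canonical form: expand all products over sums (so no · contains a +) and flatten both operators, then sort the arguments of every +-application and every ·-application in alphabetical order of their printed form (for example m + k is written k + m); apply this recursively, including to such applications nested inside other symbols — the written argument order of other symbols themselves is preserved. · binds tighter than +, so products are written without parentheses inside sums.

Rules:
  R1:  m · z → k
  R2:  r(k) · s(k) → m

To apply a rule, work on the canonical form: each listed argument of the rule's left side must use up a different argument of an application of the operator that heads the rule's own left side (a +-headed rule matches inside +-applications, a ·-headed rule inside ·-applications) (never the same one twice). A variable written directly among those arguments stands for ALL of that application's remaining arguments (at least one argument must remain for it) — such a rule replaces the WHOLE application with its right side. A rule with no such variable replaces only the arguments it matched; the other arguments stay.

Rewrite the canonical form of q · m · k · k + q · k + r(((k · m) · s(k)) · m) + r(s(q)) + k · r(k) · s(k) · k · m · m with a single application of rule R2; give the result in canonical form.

Answer: k · k · m · m · m + k · k · m · q + k · q + r(k · m · m · s(k)) + r(s(q))

Derivation:
Canonical form:  k · k · m · m · r(k) · s(k) + k · k · m · q + k · q + r(k · m · m · s(k)) + r(s(q))
R2 matches:  uses r(k), s(k)
New term:  k · k · m · m · m + k · k · m · q + k · q + r(k · m · m · s(k)) + r(s(q))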